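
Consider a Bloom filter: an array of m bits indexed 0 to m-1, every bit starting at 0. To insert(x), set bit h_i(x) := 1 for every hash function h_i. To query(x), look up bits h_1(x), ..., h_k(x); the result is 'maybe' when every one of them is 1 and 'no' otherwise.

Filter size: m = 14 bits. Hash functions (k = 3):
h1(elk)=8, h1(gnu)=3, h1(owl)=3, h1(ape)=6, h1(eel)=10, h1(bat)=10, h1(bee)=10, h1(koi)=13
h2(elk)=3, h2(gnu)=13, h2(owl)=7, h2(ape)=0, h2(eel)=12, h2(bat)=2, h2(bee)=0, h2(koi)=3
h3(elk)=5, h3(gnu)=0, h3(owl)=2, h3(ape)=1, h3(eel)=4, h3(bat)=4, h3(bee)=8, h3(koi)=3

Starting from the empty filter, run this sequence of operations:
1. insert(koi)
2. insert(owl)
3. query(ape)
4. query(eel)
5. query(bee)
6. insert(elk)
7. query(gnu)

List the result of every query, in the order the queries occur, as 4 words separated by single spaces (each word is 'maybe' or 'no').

Answer: no no no no

Derivation:
Start: bits=00000000000000
Op 1: insert koi -> sets bits 3 13 -> bits=00010000000001
Op 2: insert owl -> sets bits 2 3 7 -> bits=00110001000001
Op 3: query ape -> checks bit0=0, bit1=0, bit6=0 (has a 0) -> no
Op 4: query eel -> checks bit4=0, bit10=0, bit12=0 (has a 0) -> no
Op 5: query bee -> checks bit0=0, bit8=0, bit10=0 (has a 0) -> no
Op 6: insert elk -> sets bits 3 5 8 -> bits=00110101100001
Op 7: query gnu -> checks bit0=0, bit3=1, bit13=1 (has a 0) -> no
Query results in order: no no no no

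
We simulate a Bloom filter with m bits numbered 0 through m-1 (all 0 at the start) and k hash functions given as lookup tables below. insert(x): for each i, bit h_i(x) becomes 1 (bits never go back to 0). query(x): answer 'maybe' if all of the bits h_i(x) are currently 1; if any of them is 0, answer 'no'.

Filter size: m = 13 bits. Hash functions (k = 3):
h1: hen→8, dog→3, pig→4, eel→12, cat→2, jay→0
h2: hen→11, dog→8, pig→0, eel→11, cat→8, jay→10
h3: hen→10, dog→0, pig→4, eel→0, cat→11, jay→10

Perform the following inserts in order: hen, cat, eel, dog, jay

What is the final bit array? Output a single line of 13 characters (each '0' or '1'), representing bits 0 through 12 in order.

Answer: 1011000010111

Derivation:
Start: bits=0000000000000
After insert 'hen': sets bits 8 10 11 -> bits=0000000010110
After insert 'cat': sets bits 2 8 11 -> bits=0010000010110
After insert 'eel': sets bits 0 11 12 -> bits=1010000010111
After insert 'dog': sets bits 0 3 8 -> bits=1011000010111
After insert 'jay': sets bits 0 10 -> bits=1011000010111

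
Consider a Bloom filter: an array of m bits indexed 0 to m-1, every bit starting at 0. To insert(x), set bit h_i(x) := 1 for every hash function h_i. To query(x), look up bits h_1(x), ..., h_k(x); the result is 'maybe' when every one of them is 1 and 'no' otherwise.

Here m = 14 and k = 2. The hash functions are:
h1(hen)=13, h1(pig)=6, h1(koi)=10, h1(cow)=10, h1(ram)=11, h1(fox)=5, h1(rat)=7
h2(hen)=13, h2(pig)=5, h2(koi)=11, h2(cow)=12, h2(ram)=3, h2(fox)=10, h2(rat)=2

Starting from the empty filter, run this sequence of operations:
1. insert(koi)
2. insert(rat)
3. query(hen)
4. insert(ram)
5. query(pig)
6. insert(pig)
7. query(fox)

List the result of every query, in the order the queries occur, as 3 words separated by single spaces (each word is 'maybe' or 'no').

Start: bits=00000000000000
Op 1: insert koi -> sets bits 10 11 -> bits=00000000001100
Op 2: insert rat -> sets bits 2 7 -> bits=00100001001100
Op 3: query hen -> checks bit13=0 (has a 0) -> no
Op 4: insert ram -> sets bits 3 11 -> bits=00110001001100
Op 5: query pig -> checks bit5=0, bit6=0 (has a 0) -> no
Op 6: insert pig -> sets bits 5 6 -> bits=00110111001100
Op 7: query fox -> checks bit5=1, bit10=1 (all 1) -> maybe
Query results in order: no no maybe

Answer: no no maybe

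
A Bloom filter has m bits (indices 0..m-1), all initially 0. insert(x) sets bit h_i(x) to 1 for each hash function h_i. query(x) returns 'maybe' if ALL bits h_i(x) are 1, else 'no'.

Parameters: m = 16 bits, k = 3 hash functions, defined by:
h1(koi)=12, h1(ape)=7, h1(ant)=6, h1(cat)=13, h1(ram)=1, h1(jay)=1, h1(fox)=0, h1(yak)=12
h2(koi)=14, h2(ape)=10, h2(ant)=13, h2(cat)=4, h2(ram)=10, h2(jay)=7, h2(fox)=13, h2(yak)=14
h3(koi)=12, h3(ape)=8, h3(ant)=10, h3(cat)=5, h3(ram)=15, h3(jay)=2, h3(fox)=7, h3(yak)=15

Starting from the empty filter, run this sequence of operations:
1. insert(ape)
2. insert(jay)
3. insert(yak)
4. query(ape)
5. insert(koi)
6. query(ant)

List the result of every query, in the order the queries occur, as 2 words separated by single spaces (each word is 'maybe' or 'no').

Answer: maybe no

Derivation:
Start: bits=0000000000000000
Op 1: insert ape -> sets bits 7 8 10 -> bits=0000000110100000
Op 2: insert jay -> sets bits 1 2 7 -> bits=0110000110100000
Op 3: insert yak -> sets bits 12 14 15 -> bits=0110000110101011
Op 4: query ape -> checks bit7=1, bit8=1, bit10=1 (all 1) -> maybe
Op 5: insert koi -> sets bits 12 14 -> bits=0110000110101011
Op 6: query ant -> checks bit6=0, bit10=1, bit13=0 (has a 0) -> no
Query results in order: maybe no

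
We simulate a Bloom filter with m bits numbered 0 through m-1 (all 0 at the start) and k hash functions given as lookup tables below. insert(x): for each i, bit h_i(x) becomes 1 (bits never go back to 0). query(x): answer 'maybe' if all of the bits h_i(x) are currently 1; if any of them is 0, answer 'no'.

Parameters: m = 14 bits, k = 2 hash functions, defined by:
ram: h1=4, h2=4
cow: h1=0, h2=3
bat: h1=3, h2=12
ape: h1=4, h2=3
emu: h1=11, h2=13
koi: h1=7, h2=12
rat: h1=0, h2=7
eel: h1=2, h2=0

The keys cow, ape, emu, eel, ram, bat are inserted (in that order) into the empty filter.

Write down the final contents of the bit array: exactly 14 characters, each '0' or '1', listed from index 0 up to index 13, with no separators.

Answer: 10111000000111

Derivation:
Start: bits=00000000000000
After insert 'cow': sets bits 0 3 -> bits=10010000000000
After insert 'ape': sets bits 3 4 -> bits=10011000000000
After insert 'emu': sets bits 11 13 -> bits=10011000000101
After insert 'eel': sets bits 0 2 -> bits=10111000000101
After insert 'ram': sets bits 4 -> bits=10111000000101
After insert 'bat': sets bits 3 12 -> bits=10111000000111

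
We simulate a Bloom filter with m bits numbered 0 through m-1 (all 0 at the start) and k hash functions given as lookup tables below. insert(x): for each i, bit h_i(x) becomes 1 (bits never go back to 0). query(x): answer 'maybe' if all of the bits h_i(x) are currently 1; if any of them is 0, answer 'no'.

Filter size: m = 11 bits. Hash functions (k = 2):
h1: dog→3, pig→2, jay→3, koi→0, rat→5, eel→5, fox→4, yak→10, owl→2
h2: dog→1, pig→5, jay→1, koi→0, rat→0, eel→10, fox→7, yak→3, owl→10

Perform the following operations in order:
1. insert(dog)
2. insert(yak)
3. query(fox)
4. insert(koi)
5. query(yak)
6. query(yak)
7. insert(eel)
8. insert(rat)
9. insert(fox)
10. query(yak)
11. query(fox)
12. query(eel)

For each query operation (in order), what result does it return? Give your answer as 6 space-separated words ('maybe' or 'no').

Start: bits=00000000000
Op 1: insert dog -> sets bits 1 3 -> bits=01010000000
Op 2: insert yak -> sets bits 3 10 -> bits=01010000001
Op 3: query fox -> checks bit4=0, bit7=0 (has a 0) -> no
Op 4: insert koi -> sets bits 0 -> bits=11010000001
Op 5: query yak -> checks bit3=1, bit10=1 (all 1) -> maybe
Op 6: query yak -> checks bit3=1, bit10=1 (all 1) -> maybe
Op 7: insert eel -> sets bits 5 10 -> bits=11010100001
Op 8: insert rat -> sets bits 0 5 -> bits=11010100001
Op 9: insert fox -> sets bits 4 7 -> bits=11011101001
Op 10: query yak -> checks bit3=1, bit10=1 (all 1) -> maybe
Op 11: query fox -> checks bit4=1, bit7=1 (all 1) -> maybe
Op 12: query eel -> checks bit5=1, bit10=1 (all 1) -> maybe
Query results in order: no maybe maybe maybe maybe maybe

Answer: no maybe maybe maybe maybe maybe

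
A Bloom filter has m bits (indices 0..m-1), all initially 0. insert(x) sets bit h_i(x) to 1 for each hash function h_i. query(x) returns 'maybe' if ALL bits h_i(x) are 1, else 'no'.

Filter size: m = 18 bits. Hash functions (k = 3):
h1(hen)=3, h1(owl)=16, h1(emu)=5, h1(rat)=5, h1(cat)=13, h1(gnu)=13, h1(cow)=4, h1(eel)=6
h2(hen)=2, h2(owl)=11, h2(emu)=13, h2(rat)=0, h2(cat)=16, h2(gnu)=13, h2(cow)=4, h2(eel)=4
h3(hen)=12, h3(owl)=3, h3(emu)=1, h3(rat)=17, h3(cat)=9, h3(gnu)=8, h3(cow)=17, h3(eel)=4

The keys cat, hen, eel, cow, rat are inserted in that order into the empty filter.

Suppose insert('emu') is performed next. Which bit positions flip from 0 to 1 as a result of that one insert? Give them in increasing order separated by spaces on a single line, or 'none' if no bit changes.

Answer: 1

Derivation:
Start: bits=000000000000000000
After insert 'cat': sets bits 9 13 16 -> bits=000000000100010010
After insert 'hen': sets bits 2 3 12 -> bits=001100000100110010
After insert 'eel': sets bits 4 6 -> bits=001110100100110010
After insert 'cow': sets bits 4 17 -> bits=001110100100110011
After insert 'rat': sets bits 0 5 17 -> bits=101111100100110011
insert 'emu' would touch bits 1 5 13; currently bit1=0, bit5=1, bit13=1
Bits that are 0 among those (would change 0->1): 1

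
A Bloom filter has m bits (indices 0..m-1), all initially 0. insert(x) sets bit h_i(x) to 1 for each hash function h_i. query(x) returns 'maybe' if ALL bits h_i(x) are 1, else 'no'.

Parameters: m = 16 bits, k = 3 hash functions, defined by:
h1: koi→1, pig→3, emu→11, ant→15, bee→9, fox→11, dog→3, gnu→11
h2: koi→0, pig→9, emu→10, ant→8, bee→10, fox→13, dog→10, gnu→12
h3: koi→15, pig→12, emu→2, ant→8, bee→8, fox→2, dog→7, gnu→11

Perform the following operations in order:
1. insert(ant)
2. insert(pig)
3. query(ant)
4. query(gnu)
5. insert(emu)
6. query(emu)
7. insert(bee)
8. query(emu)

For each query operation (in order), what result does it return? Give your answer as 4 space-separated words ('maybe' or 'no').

Answer: maybe no maybe maybe

Derivation:
Start: bits=0000000000000000
Op 1: insert ant -> sets bits 8 15 -> bits=0000000010000001
Op 2: insert pig -> sets bits 3 9 12 -> bits=0001000011001001
Op 3: query ant -> checks bit8=1, bit15=1 (all 1) -> maybe
Op 4: query gnu -> checks bit11=0, bit12=1 (has a 0) -> no
Op 5: insert emu -> sets bits 2 10 11 -> bits=0011000011111001
Op 6: query emu -> checks bit2=1, bit10=1, bit11=1 (all 1) -> maybe
Op 7: insert bee -> sets bits 8 9 10 -> bits=0011000011111001
Op 8: query emu -> checks bit2=1, bit10=1, bit11=1 (all 1) -> maybe
Query results in order: maybe no maybe maybe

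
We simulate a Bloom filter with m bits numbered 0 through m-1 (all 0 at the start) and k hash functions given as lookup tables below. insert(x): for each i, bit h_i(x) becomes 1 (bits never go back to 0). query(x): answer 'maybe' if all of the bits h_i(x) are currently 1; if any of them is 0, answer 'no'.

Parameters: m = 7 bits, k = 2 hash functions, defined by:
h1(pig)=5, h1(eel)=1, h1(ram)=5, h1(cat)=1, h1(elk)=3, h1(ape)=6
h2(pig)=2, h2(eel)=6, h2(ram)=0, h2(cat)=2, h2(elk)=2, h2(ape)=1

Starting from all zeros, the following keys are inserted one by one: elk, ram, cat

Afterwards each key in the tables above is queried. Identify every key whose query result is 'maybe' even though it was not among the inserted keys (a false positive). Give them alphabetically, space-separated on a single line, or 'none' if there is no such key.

Start: bits=0000000
After insert 'elk': sets bits 2 3 -> bits=0011000
After insert 'ram': sets bits 0 5 -> bits=1011010
After insert 'cat': sets bits 1 2 -> bits=1111010
Not inserted: ape eel pig — query each against bits=1111010:
query ape: checks bit1=1, bit6=0 (has a 0) -> no => not a false positive
query eel: checks bit1=1, bit6=0 (has a 0) -> no => not a false positive
query pig: checks bit2=1, bit5=1 (all 1) -> maybe => FALSE POSITIVE
False positives (alphabetical): pig

Answer: pig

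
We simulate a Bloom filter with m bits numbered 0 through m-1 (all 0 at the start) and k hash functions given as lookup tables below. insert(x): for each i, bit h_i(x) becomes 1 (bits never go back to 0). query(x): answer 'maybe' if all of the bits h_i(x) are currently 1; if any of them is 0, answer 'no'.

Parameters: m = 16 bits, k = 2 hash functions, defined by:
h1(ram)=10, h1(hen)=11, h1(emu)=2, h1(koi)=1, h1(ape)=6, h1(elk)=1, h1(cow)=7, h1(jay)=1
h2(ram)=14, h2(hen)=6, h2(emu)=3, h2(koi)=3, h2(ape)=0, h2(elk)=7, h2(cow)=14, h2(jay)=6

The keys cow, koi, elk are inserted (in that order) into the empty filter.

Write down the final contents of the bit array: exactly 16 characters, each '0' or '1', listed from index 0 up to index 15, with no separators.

Answer: 0101000100000010

Derivation:
Start: bits=0000000000000000
After insert 'cow': sets bits 7 14 -> bits=0000000100000010
After insert 'koi': sets bits 1 3 -> bits=0101000100000010
After insert 'elk': sets bits 1 7 -> bits=0101000100000010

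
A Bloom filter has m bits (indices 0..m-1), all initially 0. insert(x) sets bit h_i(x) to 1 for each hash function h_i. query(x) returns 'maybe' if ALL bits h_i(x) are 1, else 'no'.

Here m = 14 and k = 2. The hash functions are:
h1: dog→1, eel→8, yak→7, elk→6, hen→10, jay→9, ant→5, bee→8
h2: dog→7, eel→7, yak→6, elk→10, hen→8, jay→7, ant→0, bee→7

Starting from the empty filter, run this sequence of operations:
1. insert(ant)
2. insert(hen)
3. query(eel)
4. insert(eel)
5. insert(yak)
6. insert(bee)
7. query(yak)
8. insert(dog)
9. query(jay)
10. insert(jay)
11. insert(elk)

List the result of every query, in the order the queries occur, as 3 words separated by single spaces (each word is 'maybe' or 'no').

Start: bits=00000000000000
Op 1: insert ant -> sets bits 0 5 -> bits=10000100000000
Op 2: insert hen -> sets bits 8 10 -> bits=10000100101000
Op 3: query eel -> checks bit7=0, bit8=1 (has a 0) -> no
Op 4: insert eel -> sets bits 7 8 -> bits=10000101101000
Op 5: insert yak -> sets bits 6 7 -> bits=10000111101000
Op 6: insert bee -> sets bits 7 8 -> bits=10000111101000
Op 7: query yak -> checks bit6=1, bit7=1 (all 1) -> maybe
Op 8: insert dog -> sets bits 1 7 -> bits=11000111101000
Op 9: query jay -> checks bit7=1, bit9=0 (has a 0) -> no
Op 10: insert jay -> sets bits 7 9 -> bits=11000111111000
Op 11: insert elk -> sets bits 6 10 -> bits=11000111111000
Query results in order: no maybe no

Answer: no maybe no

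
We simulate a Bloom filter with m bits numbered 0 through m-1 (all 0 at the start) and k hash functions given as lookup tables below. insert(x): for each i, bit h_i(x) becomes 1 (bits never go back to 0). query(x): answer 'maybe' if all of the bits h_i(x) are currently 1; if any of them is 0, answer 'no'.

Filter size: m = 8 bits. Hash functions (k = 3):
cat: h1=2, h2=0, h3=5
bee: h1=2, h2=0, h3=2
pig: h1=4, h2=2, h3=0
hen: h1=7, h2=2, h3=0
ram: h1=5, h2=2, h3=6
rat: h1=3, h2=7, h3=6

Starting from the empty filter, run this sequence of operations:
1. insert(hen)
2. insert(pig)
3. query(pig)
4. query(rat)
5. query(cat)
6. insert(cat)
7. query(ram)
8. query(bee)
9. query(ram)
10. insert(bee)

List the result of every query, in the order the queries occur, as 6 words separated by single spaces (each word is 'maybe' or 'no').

Answer: maybe no no no maybe no

Derivation:
Start: bits=00000000
Op 1: insert hen -> sets bits 0 2 7 -> bits=10100001
Op 2: insert pig -> sets bits 0 2 4 -> bits=10101001
Op 3: query pig -> checks bit0=1, bit2=1, bit4=1 (all 1) -> maybe
Op 4: query rat -> checks bit3=0, bit6=0, bit7=1 (has a 0) -> no
Op 5: query cat -> checks bit0=1, bit2=1, bit5=0 (has a 0) -> no
Op 6: insert cat -> sets bits 0 2 5 -> bits=10101101
Op 7: query ram -> checks bit2=1, bit5=1, bit6=0 (has a 0) -> no
Op 8: query bee -> checks bit0=1, bit2=1 (all 1) -> maybe
Op 9: query ram -> checks bit2=1, bit5=1, bit6=0 (has a 0) -> no
Op 10: insert bee -> sets bits 0 2 -> bits=10101101
Query results in order: maybe no no no maybe no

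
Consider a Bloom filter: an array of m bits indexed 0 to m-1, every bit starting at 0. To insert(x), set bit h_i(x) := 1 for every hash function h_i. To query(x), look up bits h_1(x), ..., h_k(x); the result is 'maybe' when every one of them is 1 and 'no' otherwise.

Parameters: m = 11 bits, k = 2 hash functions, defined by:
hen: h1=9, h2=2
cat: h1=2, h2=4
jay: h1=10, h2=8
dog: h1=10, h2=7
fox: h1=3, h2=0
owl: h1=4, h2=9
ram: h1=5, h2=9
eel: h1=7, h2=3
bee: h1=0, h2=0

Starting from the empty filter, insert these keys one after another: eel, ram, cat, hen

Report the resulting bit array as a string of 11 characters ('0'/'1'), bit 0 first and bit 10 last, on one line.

Start: bits=00000000000
After insert 'eel': sets bits 3 7 -> bits=00010001000
After insert 'ram': sets bits 5 9 -> bits=00010101010
After insert 'cat': sets bits 2 4 -> bits=00111101010
After insert 'hen': sets bits 2 9 -> bits=00111101010

Answer: 00111101010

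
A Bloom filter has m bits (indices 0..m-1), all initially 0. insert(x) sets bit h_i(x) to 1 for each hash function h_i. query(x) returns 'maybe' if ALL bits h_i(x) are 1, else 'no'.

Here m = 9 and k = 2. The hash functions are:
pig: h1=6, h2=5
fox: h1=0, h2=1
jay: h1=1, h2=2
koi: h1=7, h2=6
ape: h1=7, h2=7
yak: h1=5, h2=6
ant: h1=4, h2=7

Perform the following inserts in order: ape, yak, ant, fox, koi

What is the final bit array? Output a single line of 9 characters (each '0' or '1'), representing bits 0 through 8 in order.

Start: bits=000000000
After insert 'ape': sets bits 7 -> bits=000000010
After insert 'yak': sets bits 5 6 -> bits=000001110
After insert 'ant': sets bits 4 7 -> bits=000011110
After insert 'fox': sets bits 0 1 -> bits=110011110
After insert 'koi': sets bits 6 7 -> bits=110011110

Answer: 110011110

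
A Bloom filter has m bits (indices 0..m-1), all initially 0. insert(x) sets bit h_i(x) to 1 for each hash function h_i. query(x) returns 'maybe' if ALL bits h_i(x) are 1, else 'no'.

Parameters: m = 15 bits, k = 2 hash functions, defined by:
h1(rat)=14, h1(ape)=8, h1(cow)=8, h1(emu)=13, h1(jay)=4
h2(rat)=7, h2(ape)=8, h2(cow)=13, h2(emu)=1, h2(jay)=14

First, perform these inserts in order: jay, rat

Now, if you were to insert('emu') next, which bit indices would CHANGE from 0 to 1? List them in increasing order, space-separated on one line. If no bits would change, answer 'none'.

Start: bits=000000000000000
After insert 'jay': sets bits 4 14 -> bits=000010000000001
After insert 'rat': sets bits 7 14 -> bits=000010010000001
insert 'emu' would touch bits 1 13; currently bit1=0, bit13=0
Bits that are 0 among those (would change 0->1): 1 13

Answer: 1 13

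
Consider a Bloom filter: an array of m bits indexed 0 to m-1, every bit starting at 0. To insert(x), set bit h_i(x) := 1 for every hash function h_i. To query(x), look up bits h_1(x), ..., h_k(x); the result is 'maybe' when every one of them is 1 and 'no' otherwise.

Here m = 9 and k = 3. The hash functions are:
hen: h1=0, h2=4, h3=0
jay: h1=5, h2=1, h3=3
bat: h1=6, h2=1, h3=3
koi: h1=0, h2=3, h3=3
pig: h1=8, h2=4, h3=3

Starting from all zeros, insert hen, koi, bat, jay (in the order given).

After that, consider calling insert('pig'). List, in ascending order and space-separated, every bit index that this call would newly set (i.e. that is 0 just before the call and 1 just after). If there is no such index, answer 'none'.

Start: bits=000000000
After insert 'hen': sets bits 0 4 -> bits=100010000
After insert 'koi': sets bits 0 3 -> bits=100110000
After insert 'bat': sets bits 1 3 6 -> bits=110110100
After insert 'jay': sets bits 1 3 5 -> bits=110111100
insert 'pig' would touch bits 3 4 8; currently bit3=1, bit4=1, bit8=0
Bits that are 0 among those (would change 0->1): 8

Answer: 8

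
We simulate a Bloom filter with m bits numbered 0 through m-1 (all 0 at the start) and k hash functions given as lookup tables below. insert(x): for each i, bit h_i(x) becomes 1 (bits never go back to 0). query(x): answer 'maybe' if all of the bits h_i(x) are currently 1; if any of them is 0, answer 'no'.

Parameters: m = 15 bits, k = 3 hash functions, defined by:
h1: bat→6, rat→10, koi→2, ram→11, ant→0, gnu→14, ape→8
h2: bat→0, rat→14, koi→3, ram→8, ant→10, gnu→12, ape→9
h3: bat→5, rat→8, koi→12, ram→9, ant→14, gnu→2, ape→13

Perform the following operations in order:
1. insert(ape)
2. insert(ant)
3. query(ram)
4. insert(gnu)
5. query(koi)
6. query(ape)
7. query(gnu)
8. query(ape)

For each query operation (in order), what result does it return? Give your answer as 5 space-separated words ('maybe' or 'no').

Answer: no no maybe maybe maybe

Derivation:
Start: bits=000000000000000
Op 1: insert ape -> sets bits 8 9 13 -> bits=000000001100010
Op 2: insert ant -> sets bits 0 10 14 -> bits=100000001110011
Op 3: query ram -> checks bit8=1, bit9=1, bit11=0 (has a 0) -> no
Op 4: insert gnu -> sets bits 2 12 14 -> bits=101000001110111
Op 5: query koi -> checks bit2=1, bit3=0, bit12=1 (has a 0) -> no
Op 6: query ape -> checks bit8=1, bit9=1, bit13=1 (all 1) -> maybe
Op 7: query gnu -> checks bit2=1, bit12=1, bit14=1 (all 1) -> maybe
Op 8: query ape -> checks bit8=1, bit9=1, bit13=1 (all 1) -> maybe
Query results in order: no no maybe maybe maybe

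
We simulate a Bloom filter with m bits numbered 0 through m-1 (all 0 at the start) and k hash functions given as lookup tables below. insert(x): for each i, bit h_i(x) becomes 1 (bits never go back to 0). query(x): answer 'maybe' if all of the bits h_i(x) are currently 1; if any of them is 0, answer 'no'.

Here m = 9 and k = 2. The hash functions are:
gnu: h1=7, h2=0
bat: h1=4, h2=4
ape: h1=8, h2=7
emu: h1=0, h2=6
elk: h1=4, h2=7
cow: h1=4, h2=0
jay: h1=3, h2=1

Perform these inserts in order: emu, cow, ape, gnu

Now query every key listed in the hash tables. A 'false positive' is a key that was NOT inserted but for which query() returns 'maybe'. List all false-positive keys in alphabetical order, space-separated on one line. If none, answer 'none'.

Start: bits=000000000
After insert 'emu': sets bits 0 6 -> bits=100000100
After insert 'cow': sets bits 0 4 -> bits=100010100
After insert 'ape': sets bits 7 8 -> bits=100010111
After insert 'gnu': sets bits 0 7 -> bits=100010111
Not inserted: bat elk jay — query each against bits=100010111:
query bat: checks bit4=1 (all 1) -> maybe => FALSE POSITIVE
query elk: checks bit4=1, bit7=1 (all 1) -> maybe => FALSE POSITIVE
query jay: checks bit1=0, bit3=0 (has a 0) -> no => not a false positive
False positives (alphabetical): bat elk

Answer: bat elk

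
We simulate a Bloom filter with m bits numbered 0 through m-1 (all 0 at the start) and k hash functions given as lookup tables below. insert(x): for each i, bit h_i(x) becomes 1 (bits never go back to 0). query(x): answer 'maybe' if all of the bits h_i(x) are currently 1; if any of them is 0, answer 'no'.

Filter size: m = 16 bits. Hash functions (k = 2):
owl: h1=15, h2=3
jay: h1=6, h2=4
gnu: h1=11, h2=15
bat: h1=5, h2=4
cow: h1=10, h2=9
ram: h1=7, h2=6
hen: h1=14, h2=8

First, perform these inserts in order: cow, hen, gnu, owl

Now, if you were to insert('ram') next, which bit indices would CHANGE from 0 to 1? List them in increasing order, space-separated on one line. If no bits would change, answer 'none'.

Start: bits=0000000000000000
After insert 'cow': sets bits 9 10 -> bits=0000000001100000
After insert 'hen': sets bits 8 14 -> bits=0000000011100010
After insert 'gnu': sets bits 11 15 -> bits=0000000011110011
After insert 'owl': sets bits 3 15 -> bits=0001000011110011
insert 'ram' would touch bits 6 7; currently bit6=0, bit7=0
Bits that are 0 among those (would change 0->1): 6 7

Answer: 6 7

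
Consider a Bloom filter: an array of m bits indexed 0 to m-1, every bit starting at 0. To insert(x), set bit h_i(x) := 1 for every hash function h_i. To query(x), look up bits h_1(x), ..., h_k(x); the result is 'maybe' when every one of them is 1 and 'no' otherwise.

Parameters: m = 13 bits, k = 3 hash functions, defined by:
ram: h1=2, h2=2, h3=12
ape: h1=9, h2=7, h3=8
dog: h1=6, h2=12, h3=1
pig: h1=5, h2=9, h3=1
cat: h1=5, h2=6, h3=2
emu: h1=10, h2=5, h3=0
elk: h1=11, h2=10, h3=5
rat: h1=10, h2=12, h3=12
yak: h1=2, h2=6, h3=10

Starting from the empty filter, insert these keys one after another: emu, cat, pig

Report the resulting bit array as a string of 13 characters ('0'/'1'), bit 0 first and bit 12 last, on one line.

Start: bits=0000000000000
After insert 'emu': sets bits 0 5 10 -> bits=1000010000100
After insert 'cat': sets bits 2 5 6 -> bits=1010011000100
After insert 'pig': sets bits 1 5 9 -> bits=1110011001100

Answer: 1110011001100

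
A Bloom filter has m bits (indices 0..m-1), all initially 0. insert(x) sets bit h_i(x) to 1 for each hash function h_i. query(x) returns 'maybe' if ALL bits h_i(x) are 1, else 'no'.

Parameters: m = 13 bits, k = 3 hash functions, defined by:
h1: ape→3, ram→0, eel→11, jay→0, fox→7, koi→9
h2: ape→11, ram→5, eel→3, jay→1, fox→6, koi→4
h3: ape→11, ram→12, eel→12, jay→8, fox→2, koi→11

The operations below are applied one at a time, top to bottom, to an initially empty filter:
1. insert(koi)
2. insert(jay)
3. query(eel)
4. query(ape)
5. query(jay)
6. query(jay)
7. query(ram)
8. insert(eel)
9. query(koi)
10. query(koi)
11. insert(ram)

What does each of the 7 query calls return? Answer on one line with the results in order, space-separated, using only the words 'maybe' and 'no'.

Answer: no no maybe maybe no maybe maybe

Derivation:
Start: bits=0000000000000
Op 1: insert koi -> sets bits 4 9 11 -> bits=0000100001010
Op 2: insert jay -> sets bits 0 1 8 -> bits=1100100011010
Op 3: query eel -> checks bit3=0, bit11=1, bit12=0 (has a 0) -> no
Op 4: query ape -> checks bit3=0, bit11=1 (has a 0) -> no
Op 5: query jay -> checks bit0=1, bit1=1, bit8=1 (all 1) -> maybe
Op 6: query jay -> checks bit0=1, bit1=1, bit8=1 (all 1) -> maybe
Op 7: query ram -> checks bit0=1, bit5=0, bit12=0 (has a 0) -> no
Op 8: insert eel -> sets bits 3 11 12 -> bits=1101100011011
Op 9: query koi -> checks bit4=1, bit9=1, bit11=1 (all 1) -> maybe
Op 10: query koi -> checks bit4=1, bit9=1, bit11=1 (all 1) -> maybe
Op 11: insert ram -> sets bits 0 5 12 -> bits=1101110011011
Query results in order: no no maybe maybe no maybe maybe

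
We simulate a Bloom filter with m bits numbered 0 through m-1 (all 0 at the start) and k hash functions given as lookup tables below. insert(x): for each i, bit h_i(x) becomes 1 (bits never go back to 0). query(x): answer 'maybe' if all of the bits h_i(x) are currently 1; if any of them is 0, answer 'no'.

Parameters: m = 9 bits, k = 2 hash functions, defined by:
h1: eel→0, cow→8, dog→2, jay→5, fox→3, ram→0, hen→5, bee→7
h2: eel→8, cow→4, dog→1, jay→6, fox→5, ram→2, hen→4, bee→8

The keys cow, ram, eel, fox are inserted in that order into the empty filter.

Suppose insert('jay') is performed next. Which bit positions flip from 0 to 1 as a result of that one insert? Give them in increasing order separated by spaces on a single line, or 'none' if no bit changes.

Start: bits=000000000
After insert 'cow': sets bits 4 8 -> bits=000010001
After insert 'ram': sets bits 0 2 -> bits=101010001
After insert 'eel': sets bits 0 8 -> bits=101010001
After insert 'fox': sets bits 3 5 -> bits=101111001
insert 'jay' would touch bits 5 6; currently bit5=1, bit6=0
Bits that are 0 among those (would change 0->1): 6

Answer: 6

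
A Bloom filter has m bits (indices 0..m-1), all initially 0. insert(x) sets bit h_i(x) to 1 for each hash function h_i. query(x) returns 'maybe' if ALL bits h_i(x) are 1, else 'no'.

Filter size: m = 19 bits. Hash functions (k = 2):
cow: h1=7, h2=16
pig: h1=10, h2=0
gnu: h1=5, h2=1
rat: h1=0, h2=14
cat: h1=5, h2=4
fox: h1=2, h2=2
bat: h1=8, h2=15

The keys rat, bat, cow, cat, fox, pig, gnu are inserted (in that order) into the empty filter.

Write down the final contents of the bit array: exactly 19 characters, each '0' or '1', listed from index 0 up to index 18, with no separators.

Start: bits=0000000000000000000
After insert 'rat': sets bits 0 14 -> bits=1000000000000010000
After insert 'bat': sets bits 8 15 -> bits=1000000010000011000
After insert 'cow': sets bits 7 16 -> bits=1000000110000011100
After insert 'cat': sets bits 4 5 -> bits=1000110110000011100
After insert 'fox': sets bits 2 -> bits=1010110110000011100
After insert 'pig': sets bits 0 10 -> bits=1010110110100011100
After insert 'gnu': sets bits 1 5 -> bits=1110110110100011100

Answer: 1110110110100011100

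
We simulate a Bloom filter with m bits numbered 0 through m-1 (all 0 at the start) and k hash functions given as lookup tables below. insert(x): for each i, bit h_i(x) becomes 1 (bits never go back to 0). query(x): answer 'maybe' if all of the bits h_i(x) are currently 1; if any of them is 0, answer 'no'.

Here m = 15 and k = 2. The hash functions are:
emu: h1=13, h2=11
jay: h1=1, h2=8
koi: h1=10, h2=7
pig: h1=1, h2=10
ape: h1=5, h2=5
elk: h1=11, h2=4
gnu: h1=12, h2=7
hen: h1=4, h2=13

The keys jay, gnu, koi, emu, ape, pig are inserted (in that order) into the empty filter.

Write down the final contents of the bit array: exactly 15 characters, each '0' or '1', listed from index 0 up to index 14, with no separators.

Answer: 010001011011110

Derivation:
Start: bits=000000000000000
After insert 'jay': sets bits 1 8 -> bits=010000001000000
After insert 'gnu': sets bits 7 12 -> bits=010000011000100
After insert 'koi': sets bits 7 10 -> bits=010000011010100
After insert 'emu': sets bits 11 13 -> bits=010000011011110
After insert 'ape': sets bits 5 -> bits=010001011011110
After insert 'pig': sets bits 1 10 -> bits=010001011011110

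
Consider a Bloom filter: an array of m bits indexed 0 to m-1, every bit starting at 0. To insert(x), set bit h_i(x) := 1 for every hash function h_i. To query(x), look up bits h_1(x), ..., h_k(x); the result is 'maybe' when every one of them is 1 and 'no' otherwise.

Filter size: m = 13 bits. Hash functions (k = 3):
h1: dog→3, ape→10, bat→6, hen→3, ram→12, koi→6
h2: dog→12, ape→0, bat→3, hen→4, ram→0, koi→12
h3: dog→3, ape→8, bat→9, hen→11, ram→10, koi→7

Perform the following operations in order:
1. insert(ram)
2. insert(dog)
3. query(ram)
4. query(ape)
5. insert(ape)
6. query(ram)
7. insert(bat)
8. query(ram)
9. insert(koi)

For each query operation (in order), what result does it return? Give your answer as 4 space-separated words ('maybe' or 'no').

Answer: maybe no maybe maybe

Derivation:
Start: bits=0000000000000
Op 1: insert ram -> sets bits 0 10 12 -> bits=1000000000101
Op 2: insert dog -> sets bits 3 12 -> bits=1001000000101
Op 3: query ram -> checks bit0=1, bit10=1, bit12=1 (all 1) -> maybe
Op 4: query ape -> checks bit0=1, bit8=0, bit10=1 (has a 0) -> no
Op 5: insert ape -> sets bits 0 8 10 -> bits=1001000010101
Op 6: query ram -> checks bit0=1, bit10=1, bit12=1 (all 1) -> maybe
Op 7: insert bat -> sets bits 3 6 9 -> bits=1001001011101
Op 8: query ram -> checks bit0=1, bit10=1, bit12=1 (all 1) -> maybe
Op 9: insert koi -> sets bits 6 7 12 -> bits=1001001111101
Query results in order: maybe no maybe maybe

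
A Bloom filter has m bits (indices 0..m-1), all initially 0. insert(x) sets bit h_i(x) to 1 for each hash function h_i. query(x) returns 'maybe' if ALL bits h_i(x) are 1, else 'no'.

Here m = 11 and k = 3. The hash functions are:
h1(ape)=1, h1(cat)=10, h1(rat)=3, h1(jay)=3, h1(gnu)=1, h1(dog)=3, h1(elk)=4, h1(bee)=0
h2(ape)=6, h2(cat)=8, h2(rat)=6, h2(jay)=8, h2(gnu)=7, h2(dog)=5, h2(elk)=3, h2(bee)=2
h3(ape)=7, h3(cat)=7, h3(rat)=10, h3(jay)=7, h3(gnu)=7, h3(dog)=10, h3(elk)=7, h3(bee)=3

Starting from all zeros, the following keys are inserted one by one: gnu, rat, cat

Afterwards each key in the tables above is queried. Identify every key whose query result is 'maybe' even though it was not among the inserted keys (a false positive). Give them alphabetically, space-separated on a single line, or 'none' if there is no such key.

Answer: ape jay

Derivation:
Start: bits=00000000000
After insert 'gnu': sets bits 1 7 -> bits=01000001000
After insert 'rat': sets bits 3 6 10 -> bits=01010011001
After insert 'cat': sets bits 7 8 10 -> bits=01010011101
Not inserted: ape bee dog elk jay — query each against bits=01010011101:
query ape: checks bit1=1, bit6=1, bit7=1 (all 1) -> maybe => FALSE POSITIVE
query bee: checks bit0=0, bit2=0, bit3=1 (has a 0) -> no => not a false positive
query dog: checks bit3=1, bit5=0, bit10=1 (has a 0) -> no => not a false positive
query elk: checks bit3=1, bit4=0, bit7=1 (has a 0) -> no => not a false positive
query jay: checks bit3=1, bit7=1, bit8=1 (all 1) -> maybe => FALSE POSITIVE
False positives (alphabetical): ape jay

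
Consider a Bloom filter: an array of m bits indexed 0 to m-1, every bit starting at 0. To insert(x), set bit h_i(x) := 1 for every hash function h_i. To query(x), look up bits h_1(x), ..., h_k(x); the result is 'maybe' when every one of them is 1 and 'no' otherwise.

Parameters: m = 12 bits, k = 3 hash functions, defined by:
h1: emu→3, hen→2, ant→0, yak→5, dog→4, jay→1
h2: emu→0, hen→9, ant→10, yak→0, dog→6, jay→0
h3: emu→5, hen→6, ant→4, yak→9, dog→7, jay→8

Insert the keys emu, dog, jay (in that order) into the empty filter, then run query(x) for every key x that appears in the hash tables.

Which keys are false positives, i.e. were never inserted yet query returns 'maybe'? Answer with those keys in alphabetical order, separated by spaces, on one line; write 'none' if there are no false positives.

Answer: none

Derivation:
Start: bits=000000000000
After insert 'emu': sets bits 0 3 5 -> bits=100101000000
After insert 'dog': sets bits 4 6 7 -> bits=100111110000
After insert 'jay': sets bits 0 1 8 -> bits=110111111000
Not inserted: ant hen yak — query each against bits=110111111000:
query ant: checks bit0=1, bit4=1, bit10=0 (has a 0) -> no => not a false positive
query hen: checks bit2=0, bit6=1, bit9=0 (has a 0) -> no => not a false positive
query yak: checks bit0=1, bit5=1, bit9=0 (has a 0) -> no => not a false positive
False positives (alphabetical): none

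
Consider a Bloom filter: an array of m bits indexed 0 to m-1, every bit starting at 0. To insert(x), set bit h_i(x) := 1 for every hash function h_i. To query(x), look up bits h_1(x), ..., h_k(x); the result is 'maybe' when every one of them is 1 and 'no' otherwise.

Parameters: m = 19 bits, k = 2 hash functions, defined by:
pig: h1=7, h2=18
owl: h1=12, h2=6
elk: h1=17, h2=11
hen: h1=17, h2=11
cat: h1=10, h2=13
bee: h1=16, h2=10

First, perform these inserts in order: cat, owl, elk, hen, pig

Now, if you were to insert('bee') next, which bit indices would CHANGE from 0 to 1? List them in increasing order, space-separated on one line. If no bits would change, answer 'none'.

Start: bits=0000000000000000000
After insert 'cat': sets bits 10 13 -> bits=0000000000100100000
After insert 'owl': sets bits 6 12 -> bits=0000001000101100000
After insert 'elk': sets bits 11 17 -> bits=0000001000111100010
After insert 'hen': sets bits 11 17 -> bits=0000001000111100010
After insert 'pig': sets bits 7 18 -> bits=0000001100111100011
insert 'bee' would touch bits 10 16; currently bit10=1, bit16=0
Bits that are 0 among those (would change 0->1): 16

Answer: 16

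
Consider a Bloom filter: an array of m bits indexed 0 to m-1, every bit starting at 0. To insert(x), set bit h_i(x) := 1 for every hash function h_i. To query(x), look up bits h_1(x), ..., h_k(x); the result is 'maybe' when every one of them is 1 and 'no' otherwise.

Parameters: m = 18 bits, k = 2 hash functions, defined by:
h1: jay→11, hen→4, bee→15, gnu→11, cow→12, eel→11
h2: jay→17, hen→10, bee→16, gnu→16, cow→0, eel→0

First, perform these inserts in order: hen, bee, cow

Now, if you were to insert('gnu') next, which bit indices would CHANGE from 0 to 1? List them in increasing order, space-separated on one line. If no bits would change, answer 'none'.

Answer: 11

Derivation:
Start: bits=000000000000000000
After insert 'hen': sets bits 4 10 -> bits=000010000010000000
After insert 'bee': sets bits 15 16 -> bits=000010000010000110
After insert 'cow': sets bits 0 12 -> bits=100010000010100110
insert 'gnu' would touch bits 11 16; currently bit11=0, bit16=1
Bits that are 0 among those (would change 0->1): 11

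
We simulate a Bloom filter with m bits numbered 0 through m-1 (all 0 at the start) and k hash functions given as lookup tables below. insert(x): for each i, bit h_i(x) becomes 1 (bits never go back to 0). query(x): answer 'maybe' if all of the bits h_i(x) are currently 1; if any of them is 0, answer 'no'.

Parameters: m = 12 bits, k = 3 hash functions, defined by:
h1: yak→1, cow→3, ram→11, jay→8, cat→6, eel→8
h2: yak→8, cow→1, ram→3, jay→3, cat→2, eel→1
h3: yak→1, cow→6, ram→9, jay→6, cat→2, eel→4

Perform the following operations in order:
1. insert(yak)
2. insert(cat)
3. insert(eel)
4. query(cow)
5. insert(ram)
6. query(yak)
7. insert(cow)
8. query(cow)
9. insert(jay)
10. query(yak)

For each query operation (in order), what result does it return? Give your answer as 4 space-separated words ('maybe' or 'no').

Answer: no maybe maybe maybe

Derivation:
Start: bits=000000000000
Op 1: insert yak -> sets bits 1 8 -> bits=010000001000
Op 2: insert cat -> sets bits 2 6 -> bits=011000101000
Op 3: insert eel -> sets bits 1 4 8 -> bits=011010101000
Op 4: query cow -> checks bit1=1, bit3=0, bit6=1 (has a 0) -> no
Op 5: insert ram -> sets bits 3 9 11 -> bits=011110101101
Op 6: query yak -> checks bit1=1, bit8=1 (all 1) -> maybe
Op 7: insert cow -> sets bits 1 3 6 -> bits=011110101101
Op 8: query cow -> checks bit1=1, bit3=1, bit6=1 (all 1) -> maybe
Op 9: insert jay -> sets bits 3 6 8 -> bits=011110101101
Op 10: query yak -> checks bit1=1, bit8=1 (all 1) -> maybe
Query results in order: no maybe maybe maybe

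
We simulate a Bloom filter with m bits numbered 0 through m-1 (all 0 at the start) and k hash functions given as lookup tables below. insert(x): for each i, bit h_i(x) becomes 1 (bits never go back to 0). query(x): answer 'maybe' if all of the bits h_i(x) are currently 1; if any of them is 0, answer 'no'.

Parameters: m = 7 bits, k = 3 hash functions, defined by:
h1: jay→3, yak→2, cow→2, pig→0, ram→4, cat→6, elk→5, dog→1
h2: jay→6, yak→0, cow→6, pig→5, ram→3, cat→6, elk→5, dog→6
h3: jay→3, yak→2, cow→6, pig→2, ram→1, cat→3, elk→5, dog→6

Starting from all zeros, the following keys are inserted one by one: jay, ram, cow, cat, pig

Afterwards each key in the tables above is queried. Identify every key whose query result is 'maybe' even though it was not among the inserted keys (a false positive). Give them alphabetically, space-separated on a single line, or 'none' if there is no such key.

Start: bits=0000000
After insert 'jay': sets bits 3 6 -> bits=0001001
After insert 'ram': sets bits 1 3 4 -> bits=0101101
After insert 'cow': sets bits 2 6 -> bits=0111101
After insert 'cat': sets bits 3 6 -> bits=0111101
After insert 'pig': sets bits 0 2 5 -> bits=1111111
Not inserted: dog elk yak — query each against bits=1111111:
query dog: checks bit1=1, bit6=1 (all 1) -> maybe => FALSE POSITIVE
query elk: checks bit5=1 (all 1) -> maybe => FALSE POSITIVE
query yak: checks bit0=1, bit2=1 (all 1) -> maybe => FALSE POSITIVE
False positives (alphabetical): dog elk yak

Answer: dog elk yak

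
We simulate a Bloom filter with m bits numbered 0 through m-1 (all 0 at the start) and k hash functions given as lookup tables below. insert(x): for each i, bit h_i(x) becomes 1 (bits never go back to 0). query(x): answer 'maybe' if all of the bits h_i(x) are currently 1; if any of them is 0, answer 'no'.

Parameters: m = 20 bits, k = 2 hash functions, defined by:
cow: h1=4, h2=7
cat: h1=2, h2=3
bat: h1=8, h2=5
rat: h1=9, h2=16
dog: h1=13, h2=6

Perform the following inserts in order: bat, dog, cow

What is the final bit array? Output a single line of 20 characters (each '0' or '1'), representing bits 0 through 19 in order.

Answer: 00001111100001000000

Derivation:
Start: bits=00000000000000000000
After insert 'bat': sets bits 5 8 -> bits=00000100100000000000
After insert 'dog': sets bits 6 13 -> bits=00000110100001000000
After insert 'cow': sets bits 4 7 -> bits=00001111100001000000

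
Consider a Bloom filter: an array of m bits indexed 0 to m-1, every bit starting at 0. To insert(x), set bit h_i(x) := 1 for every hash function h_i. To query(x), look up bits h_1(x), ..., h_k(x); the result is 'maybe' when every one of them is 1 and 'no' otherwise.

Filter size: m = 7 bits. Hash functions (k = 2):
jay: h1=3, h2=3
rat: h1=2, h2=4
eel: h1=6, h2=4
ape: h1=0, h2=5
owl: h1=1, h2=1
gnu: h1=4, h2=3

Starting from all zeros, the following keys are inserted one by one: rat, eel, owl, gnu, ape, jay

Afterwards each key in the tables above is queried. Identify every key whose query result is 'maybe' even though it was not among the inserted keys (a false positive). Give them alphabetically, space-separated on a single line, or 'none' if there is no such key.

Answer: none

Derivation:
Start: bits=0000000
After insert 'rat': sets bits 2 4 -> bits=0010100
After insert 'eel': sets bits 4 6 -> bits=0010101
After insert 'owl': sets bits 1 -> bits=0110101
After insert 'gnu': sets bits 3 4 -> bits=0111101
After insert 'ape': sets bits 0 5 -> bits=1111111
After insert 'jay': sets bits 3 -> bits=1111111
Not inserted: (none) — query each against bits=1111111:
False positives (alphabetical): none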